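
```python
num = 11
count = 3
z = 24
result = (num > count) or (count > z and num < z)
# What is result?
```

Trace:
`num = 11` → num = 11
`count = 3` → count = 3
`z = 24` → z = 24
`result = (num > count) or (count > z and num < z)` → result = True
So result = True

Answer: True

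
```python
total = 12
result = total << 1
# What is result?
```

Trace:
`total = 12` → total = 12
`result = total << 1` → result = 24
So result = 24

Answer: 24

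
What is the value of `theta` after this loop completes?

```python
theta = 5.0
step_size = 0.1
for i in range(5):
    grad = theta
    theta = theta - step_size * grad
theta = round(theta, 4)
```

Gradient descent: w = 5.0 * (1 - 0.1)^5
`theta` takes the values: 5.0 → 4.5 → 4.05 → 3.645 → 3.2805 → 2.95245 → 2.9524

Answer: 2.9524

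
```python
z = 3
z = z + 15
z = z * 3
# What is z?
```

Trace:
`z = 3` → z = 3
`z = z + 15` → z = 18
`z = z * 3` → z = 54
So z = 54

Answer: 54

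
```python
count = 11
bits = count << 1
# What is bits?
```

Trace:
`count = 11` → count = 11
`bits = count << 1` → bits = 22
So bits = 22

Answer: 22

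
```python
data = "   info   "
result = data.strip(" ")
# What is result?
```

Trace:
`data = "   info   "` → data = '   info   '
`result = data.strip(" ")` → result = 'info'
So result = 'info'

Answer: 'info'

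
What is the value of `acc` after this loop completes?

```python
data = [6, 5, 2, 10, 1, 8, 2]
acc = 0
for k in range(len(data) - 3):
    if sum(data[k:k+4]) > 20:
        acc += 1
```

Count windows with sum > 20
`acc` takes the values: 0 → 1 → 2 → 3

Answer: 3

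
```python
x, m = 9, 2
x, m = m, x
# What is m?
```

Trace:
`x, m = 9, 2` → x = 9; m = 2
`x, m = m, x` → x = 2; m = 9
So m = 9

Answer: 9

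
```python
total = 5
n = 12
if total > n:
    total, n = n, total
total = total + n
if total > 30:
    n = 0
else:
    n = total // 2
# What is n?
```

Trace:
`total = 5` → total = 5
`n = 12` → n = 12
`if total > n: ...` → total > n is False → no variable changes
`total = total + n` → total = 17
`if total > 30: ...` → total > 30 is False, take else branch → n = 8
So n = 8

Answer: 8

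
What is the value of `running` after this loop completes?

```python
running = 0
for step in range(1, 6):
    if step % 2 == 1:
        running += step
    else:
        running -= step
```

Add odd, subtract even
`running` takes the values: 0 → 1 → -1 → 2 → -2 → 3

Answer: 3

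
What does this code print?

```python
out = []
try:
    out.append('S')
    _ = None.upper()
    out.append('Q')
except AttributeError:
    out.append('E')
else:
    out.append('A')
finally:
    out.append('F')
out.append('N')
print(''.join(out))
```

Execution trace: 'S' (try body) → 'E' (except AttributeError) → 'F' (finally) → 'N' (after the try/except). Output: SEFN

Answer: SEFN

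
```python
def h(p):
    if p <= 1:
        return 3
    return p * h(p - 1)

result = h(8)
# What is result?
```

h(8) = 8 * 7 * 6 * 5 * 4 * 3 * 2 * 3 = 120960

Answer: 120960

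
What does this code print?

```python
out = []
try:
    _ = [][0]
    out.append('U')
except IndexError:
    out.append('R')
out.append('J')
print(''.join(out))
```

Execution trace: 'R' (except IndexError) → 'J' (after the try/except). Output: RJ

Answer: RJ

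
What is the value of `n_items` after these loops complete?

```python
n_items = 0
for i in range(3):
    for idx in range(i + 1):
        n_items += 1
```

Triangle: 1 + 2 + ... + 3
`n_items` takes the values: 0 → 1 → 2 → 3 → 4 → 5 → 6

Answer: 6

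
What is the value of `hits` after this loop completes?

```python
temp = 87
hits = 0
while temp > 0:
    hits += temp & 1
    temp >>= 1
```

Count set bits in 87 (binary: 0b1010111)
`hits` takes the values: 0 → 1 → 2 → 3 → 4 → 5

Answer: 5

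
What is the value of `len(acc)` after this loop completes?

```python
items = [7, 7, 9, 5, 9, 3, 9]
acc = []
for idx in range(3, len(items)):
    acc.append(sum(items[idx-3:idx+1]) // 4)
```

Number of 4-element averages
`acc` takes the values: [] → [7] → [7, 7] → [7, 7, 6] → [7, 7, 6, 6]
So `len(acc)` = 4

Answer: 4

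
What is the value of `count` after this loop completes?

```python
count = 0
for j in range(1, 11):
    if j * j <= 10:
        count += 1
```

Count numbers where j² ≤ 10
`count` takes the values: 0 → 1 → 2 → 3

Answer: 3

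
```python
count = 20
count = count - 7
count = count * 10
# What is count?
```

Trace:
`count = 20` → count = 20
`count = count - 7` → count = 13
`count = count * 10` → count = 130
So count = 130

Answer: 130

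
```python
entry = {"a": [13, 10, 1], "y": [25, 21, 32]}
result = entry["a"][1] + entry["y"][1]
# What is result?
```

Trace:
`entry = {"a": [13, 10, 1], "y": [25, 21, 32]}` → entry = {'a': [13, 10, 1], 'y': [25, 21, 32]}
`result = entry["a"][1] + entry["y"][1]` → result = 31
So result = 31

Answer: 31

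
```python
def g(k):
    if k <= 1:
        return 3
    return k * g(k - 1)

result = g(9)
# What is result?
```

g(9) = 9 * 8 * 7 * 6 * 5 * 4 * 3 * 2 * 3 = 1088640

Answer: 1088640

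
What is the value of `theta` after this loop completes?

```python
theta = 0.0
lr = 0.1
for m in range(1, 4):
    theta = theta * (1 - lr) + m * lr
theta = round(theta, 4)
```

Moving average with lr=0.1
`theta` takes the values: 0.0 → 0.1 → 0.29 → 0.561

Answer: 0.561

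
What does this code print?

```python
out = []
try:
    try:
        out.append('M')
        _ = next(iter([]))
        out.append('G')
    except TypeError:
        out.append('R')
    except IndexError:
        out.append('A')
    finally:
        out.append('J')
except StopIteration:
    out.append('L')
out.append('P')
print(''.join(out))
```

Execution trace: 'M' (try body) → 'J' (finally) → 'L' (outer except StopIteration) → 'P' (after the try/except). Output: MJLP

Answer: MJLP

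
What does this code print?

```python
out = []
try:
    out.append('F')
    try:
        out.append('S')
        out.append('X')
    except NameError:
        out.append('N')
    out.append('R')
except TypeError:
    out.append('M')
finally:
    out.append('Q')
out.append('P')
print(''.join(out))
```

Execution trace: 'F' (try body) → 'S' (inner try body) → 'X' (inner try body, no exception) → 'R' (try body, no exception) → 'Q' (finally) → 'P' (after the try/except). Output: FSXRQP

Answer: FSXRQP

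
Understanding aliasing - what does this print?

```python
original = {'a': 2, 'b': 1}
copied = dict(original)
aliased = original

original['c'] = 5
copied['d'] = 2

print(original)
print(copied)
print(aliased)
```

Key concept: dict() creates copy, assignment creates alias.
Step by step:
`original = {'a': 2, 'b': 1}` → original = {'a': 2, 'b': 1}
`copied = dict(original)` → copied = {'a': 2, 'b': 1}
`aliased = original` → aliased = {'a': 2, 'b': 1} (same object as original)
`original['c'] = 5` → original = {'a': 2, 'b': 1, 'c': 5} (same object as aliased); aliased = {'a': 2, 'b': 1, 'c': 5} (same object as original)
`copied['d'] = 2` → copied = {'a': 2, 'b': 1, 'd': 2}
`print(original)` → prints {'a': 2, 'b': 1, 'c': 5}
`print(copied)` → prints {'a': 2, 'b': 1, 'd': 2}
`print(aliased)` → prints {'a': 2, 'b': 1, 'c': 5}

Answer:
{'a': 2, 'b': 1, 'c': 5}
{'a': 2, 'b': 1, 'd': 2}
{'a': 2, 'b': 1, 'c': 5}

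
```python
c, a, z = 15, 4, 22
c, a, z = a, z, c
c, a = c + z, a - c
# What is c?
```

Trace:
`c, a, z = 15, 4, 22` → c = 15; a = 4; z = 22
`c, a, z = a, z, c` → c = 4; a = 22; z = 15
`c, a = c + z, a - c` → c = 19; a = 18
So c = 19

Answer: 19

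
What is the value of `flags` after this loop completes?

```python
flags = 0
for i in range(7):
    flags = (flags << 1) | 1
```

Build 7 consecutive 1-bits: 0b1111111
`flags` takes the values: 0 → 1 → 3 → 7 → 15 → 31 → 63 → 127

Answer: 127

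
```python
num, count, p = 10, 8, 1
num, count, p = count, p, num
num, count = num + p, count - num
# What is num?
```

Trace:
`num, count, p = 10, 8, 1` → num = 10; count = 8; p = 1
`num, count, p = count, p, num` → num = 8; count = 1; p = 10
`num, count = num + p, count - num` → num = 18; count = -7
So num = 18

Answer: 18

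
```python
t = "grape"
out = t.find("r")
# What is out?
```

Trace:
`t = "grape"` → t = 'grape'
`out = t.find("r")` → out = 1
So out = 1

Answer: 1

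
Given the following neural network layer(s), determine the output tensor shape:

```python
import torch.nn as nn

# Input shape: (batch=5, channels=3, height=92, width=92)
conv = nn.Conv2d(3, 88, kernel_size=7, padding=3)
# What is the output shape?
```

Input: (5, 3, 92, 92) -> Output: (5, 88, 92, 92)

Answer: (5, 88, 92, 92)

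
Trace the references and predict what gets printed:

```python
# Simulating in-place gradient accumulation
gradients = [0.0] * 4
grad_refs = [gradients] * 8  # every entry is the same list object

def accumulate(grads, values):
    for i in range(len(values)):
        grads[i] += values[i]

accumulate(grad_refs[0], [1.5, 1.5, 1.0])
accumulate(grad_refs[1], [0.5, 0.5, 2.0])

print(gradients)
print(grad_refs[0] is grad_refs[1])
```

Key concept: gradient accumulation aliasing.
Step by step:
`gradients = [0.0] * 4` → gradients = [0.0, 0.0, 0.0, 0.0]
`grad_refs = [gradients] * 8` → grad_refs = [[0.0, 0.0, 0.0, 0.0], [0.0, 0.0, 0.0, 0.0], [0.0, 0.0, 0.0, 0.0], [0.0, 0.0, 0.0, 0.0], [0.0, 0.0, 0.0, 0.0], [0.0, 0.0, 0.0, 0.0], [0.0, 0.0, 0.0, 0.0], [0.0, 0.0, 0.0, 0.0]]
`accumulate(grad_refs[0], [1.5, 1.5, 1.0])` → gradients = [1.5, 1.5, 1.0, 0.0]; grad_refs = [[1.5, 1.5, 1.0, 0.0], [1.5, 1.5, 1.0, 0.0], [1.5, 1.5, 1.0, 0.0], [1.5, 1.5, 1.0, 0.0], [1.5, 1.5, 1.0, 0.0], [1.5, 1.5, 1.0, 0.0], [1.5, 1.5, 1.0, 0.0], [1.5, 1.5, 1.0, 0.0]]
`accumulate(grad_refs[1], [0.5, 0.5, 2.0])` → gradients = [2.0, 2.0, 3.0, 0.0]; grad_refs = [[2.0, 2.0, 3.0, 0.0], [2.0, 2.0, 3.0, 0.0], [2.0, 2.0, 3.0, 0.0], [2.0, 2.0, 3.0, 0.0], [2.0, 2.0, 3.0, 0.0], [2.0, 2.0, 3.0, 0.0], [2.0, 2.0, 3.0, 0.0], [2.0, 2.0, 3.0, 0.0]]
`print(gradients)` → prints [2.0, 2.0, 3.0, 0.0]
`print(grad_refs[0] is grad_refs[1])` → prints True

Answer:
[2.0, 2.0, 3.0, 0.0]
True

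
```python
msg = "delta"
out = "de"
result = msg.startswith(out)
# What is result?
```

Trace:
`msg = "delta"` → msg = 'delta'
`out = "de"` → out = 'de'
`result = msg.startswith(out)` → result = True
So result = True

Answer: True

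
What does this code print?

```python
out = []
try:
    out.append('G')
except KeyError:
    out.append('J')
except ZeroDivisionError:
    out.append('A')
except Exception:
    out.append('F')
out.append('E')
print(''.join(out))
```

Execution trace: 'G' (try body, no exception) → 'E' (after the try/except). Output: GE

Answer: GE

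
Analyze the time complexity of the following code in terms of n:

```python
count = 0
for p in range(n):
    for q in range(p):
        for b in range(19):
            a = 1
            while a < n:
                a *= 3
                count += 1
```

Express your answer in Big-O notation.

Each loop level contributes: n × n × 1 × log n. Multiplying the contributions gives O(n^2 log n).

Answer: O(n^2 log n)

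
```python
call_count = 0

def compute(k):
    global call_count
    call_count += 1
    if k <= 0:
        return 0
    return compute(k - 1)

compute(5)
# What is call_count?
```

Linear recursion stepping by 1: 6 calls from k=5 down to ≤0.

Answer: 6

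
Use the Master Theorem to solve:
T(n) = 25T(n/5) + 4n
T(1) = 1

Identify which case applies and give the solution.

a=25, b=5, f(n)=4n. log_5(25) = 2. Since c=1 < 2, Case 1 applies: T(n) = Θ(n^log_b(a)) = O(n^2).

Answer: O(n^2) - Case 1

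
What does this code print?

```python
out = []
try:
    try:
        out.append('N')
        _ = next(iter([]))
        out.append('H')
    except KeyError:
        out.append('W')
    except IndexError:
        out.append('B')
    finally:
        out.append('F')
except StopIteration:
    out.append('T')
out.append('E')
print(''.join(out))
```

Execution trace: 'N' (try body) → 'F' (finally) → 'T' (outer except StopIteration) → 'E' (after the try/except). Output: NFTE

Answer: NFTE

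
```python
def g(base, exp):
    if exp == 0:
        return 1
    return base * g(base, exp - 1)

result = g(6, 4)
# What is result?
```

g(6, 4) = 6 * 6 * 6 * 6 = 1296

Answer: 1296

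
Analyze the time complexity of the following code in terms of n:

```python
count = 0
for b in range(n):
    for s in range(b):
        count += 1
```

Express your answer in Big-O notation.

Each loop level contributes: n × n. Multiplying the contributions gives O(n^2).

Answer: O(n^2)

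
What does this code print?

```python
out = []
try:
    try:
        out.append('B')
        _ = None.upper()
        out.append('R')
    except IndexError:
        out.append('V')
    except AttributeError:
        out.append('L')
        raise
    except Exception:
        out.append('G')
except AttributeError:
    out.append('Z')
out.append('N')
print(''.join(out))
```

Execution trace: 'B' (inner try body) → 'L' (inner except AttributeError) → 'Z' (outer except AttributeError) → 'N' (after the try/except). Output: BLZN

Answer: BLZN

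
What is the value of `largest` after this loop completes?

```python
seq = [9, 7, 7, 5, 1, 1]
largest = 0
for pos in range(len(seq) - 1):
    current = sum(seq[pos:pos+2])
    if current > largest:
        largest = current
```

Max sum of 2-element window in [9, 7, 7, 5, 1, 1]
`largest` takes the values: 0 → 16

Answer: 16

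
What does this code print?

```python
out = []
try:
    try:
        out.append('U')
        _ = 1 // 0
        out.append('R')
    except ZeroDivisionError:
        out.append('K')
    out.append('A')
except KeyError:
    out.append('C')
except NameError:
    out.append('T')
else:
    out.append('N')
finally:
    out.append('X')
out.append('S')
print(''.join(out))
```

Execution trace: 'U' (inner try body) → 'K' (inner except ZeroDivisionError) → 'A' (try body, no exception) → 'N' (else) → 'X' (finally) → 'S' (after the try/except). Output: UKANXS

Answer: UKANXS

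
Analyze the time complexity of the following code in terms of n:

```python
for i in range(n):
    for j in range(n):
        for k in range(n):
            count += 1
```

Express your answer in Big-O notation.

This is Triple nested loop. Time complexity: O(n³).

Answer: O(n³)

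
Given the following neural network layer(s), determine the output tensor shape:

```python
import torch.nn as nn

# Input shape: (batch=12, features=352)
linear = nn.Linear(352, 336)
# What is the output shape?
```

Input: (12, 352) -> Output: (12, 336)

Answer: (12, 336)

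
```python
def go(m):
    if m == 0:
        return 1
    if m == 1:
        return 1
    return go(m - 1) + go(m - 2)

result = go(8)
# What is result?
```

Build up from base cases: go(0)=1, go(1)=1, go(2)=2, go(3)=3, go(4)=5, go(5)=8, go(6)=13, ..., go(8)=34

Answer: 34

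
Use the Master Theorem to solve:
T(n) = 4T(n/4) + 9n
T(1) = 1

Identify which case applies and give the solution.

a=4, b=4, f(n)=9n. log_4(4) = 1. Since c=1 = 1, Case 2 applies: T(n) = Θ(n^log_b(a) · log n) = O(n log n).

Answer: O(n log n) - Case 2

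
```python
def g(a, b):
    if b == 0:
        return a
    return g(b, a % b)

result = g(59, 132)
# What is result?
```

g(59, 132) -> g(132, 59) -> g(59, 14) -> g(14, 3) -> g(3, 2) -> g(2, 1) -> g(1, 0) -> 1

Answer: 1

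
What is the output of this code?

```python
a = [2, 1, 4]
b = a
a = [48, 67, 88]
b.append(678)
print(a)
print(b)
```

Key concept: rebinding vs mutation: a is rebound to a new list, b still points at the original.
Step by step:
`a = [2, 1, 4]` → a = [2, 1, 4]
`b = a` → b = [2, 1, 4] (same object as a)
`a = [48, 67, 88]` → a = [48, 67, 88]
`b.append(678)` → b = [2, 1, 4, 678]
`print(a)` → prints [48, 67, 88]
`print(b)` → prints [2, 1, 4, 678]

Answer:
[48, 67, 88]
[2, 1, 4, 678]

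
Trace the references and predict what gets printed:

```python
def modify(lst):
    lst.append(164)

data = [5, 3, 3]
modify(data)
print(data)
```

Key concept: function modifies passed list.
Step by step:
`data = [5, 3, 3]` → data = [5, 3, 3]
`modify(data)` → data = [5, 3, 3, 164]
`print(data)` → prints [5, 3, 3, 164]

Answer: [5, 3, 3, 164]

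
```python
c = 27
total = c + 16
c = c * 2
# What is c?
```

Trace:
`c = 27` → c = 27
`total = c + 16` → total = 43
`c = c * 2` → c = 54
So c = 54

Answer: 54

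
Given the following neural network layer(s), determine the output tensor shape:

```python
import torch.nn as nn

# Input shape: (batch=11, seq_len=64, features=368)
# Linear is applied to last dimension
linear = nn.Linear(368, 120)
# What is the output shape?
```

Input: (11, 64, 368) -> Output: (11, 64, 120)

Answer: (11, 64, 120)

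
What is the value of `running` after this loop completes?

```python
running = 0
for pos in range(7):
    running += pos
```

Sum of 0 to 6 = 21
`running` takes the values: 0 → 1 → 3 → 6 → 10 → 15 → 21

Answer: 21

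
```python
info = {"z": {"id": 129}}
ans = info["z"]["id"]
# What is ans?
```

Trace:
`info = {"z": {"id": 129}}` → info = {'z': {'id': 129}}
`ans = info["z"]["id"]` → ans = 129
So ans = 129

Answer: 129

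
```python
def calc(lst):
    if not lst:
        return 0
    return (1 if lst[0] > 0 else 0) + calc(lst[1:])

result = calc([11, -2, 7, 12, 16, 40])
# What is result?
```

Count of positive elements in [11, -2, 7, 12, 16, 40] = 5

Answer: 5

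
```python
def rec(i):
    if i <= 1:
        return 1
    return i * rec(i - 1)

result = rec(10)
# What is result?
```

rec(10) = 10 * 9 * 8 * 7 * 6 * 5 * 4 * 3 * 2 * 1 = 3628800

Answer: 3628800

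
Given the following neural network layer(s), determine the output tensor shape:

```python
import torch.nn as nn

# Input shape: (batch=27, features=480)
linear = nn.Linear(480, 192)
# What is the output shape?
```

Input: (27, 480) -> Output: (27, 192)

Answer: (27, 192)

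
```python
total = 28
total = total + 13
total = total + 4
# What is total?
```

Trace:
`total = 28` → total = 28
`total = total + 13` → total = 41
`total = total + 4` → total = 45
So total = 45

Answer: 45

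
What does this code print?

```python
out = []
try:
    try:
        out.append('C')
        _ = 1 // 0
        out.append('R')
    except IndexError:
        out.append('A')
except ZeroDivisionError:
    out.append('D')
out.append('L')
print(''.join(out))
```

Execution trace: 'C' (try body) → 'D' (outer except ZeroDivisionError) → 'L' (after the try/except). Output: CDL

Answer: CDL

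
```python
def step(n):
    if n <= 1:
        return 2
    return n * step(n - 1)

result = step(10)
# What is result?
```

step(10) = 10 * 9 * 8 * 7 * 6 * 5 * 4 * 3 * 2 * 2 = 7257600

Answer: 7257600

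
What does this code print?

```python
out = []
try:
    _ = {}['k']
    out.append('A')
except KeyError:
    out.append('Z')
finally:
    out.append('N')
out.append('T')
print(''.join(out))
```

Execution trace: 'Z' (except KeyError) → 'N' (finally) → 'T' (after the try/except). Output: ZNT

Answer: ZNT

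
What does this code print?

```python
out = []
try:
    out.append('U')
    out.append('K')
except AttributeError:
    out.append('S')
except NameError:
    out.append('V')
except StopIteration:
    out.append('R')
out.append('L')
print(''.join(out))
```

Execution trace: 'U' (try body) → 'K' (try body, no exception) → 'L' (after the try/except). Output: UKL

Answer: UKL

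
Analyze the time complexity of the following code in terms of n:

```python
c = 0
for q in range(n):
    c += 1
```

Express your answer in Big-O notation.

Each loop level contributes: n. Multiplying the contributions gives O(n).

Answer: O(n)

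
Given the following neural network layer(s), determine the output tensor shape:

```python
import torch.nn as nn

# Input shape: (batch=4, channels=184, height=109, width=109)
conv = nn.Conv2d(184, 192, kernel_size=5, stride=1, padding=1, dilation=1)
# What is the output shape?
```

Input: (4, 184, 109, 109) -> Output: (4, 192, 107, 107)

Answer: (4, 192, 107, 107)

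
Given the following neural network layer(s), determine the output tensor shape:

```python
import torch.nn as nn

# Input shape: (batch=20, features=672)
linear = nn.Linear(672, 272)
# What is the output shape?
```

Input: (20, 672) -> Output: (20, 272)

Answer: (20, 272)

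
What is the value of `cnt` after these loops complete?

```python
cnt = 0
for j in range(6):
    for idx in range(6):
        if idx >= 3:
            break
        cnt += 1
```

Inner breaks at 3, outer runs 6 times
`cnt` takes the values: 0 → 1 → 2 → 3 → 4 → 5 → 6 → 7 → 8 → 9 → 10 → 11 → 12 → 13 → 14 → 15 → 16 → 17 → 18

Answer: 18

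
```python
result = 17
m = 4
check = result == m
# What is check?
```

Trace:
`result = 17` → result = 17
`m = 4` → m = 4
`check = result == m` → check = False
So check = False

Answer: False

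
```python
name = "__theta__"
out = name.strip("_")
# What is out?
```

Trace:
`name = "__theta__"` → name = '__theta__'
`out = name.strip("_")` → out = 'theta'
So out = 'theta'

Answer: 'theta'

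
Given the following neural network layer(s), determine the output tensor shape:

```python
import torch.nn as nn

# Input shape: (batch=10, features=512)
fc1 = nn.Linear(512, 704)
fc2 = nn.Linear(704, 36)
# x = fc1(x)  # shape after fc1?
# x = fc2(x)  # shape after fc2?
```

Input: (10, 512) -> after fc1: (10, 704) -> Output: (10, 36)

Answer: (10, 36)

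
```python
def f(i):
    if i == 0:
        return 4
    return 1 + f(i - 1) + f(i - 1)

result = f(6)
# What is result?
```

f(i) = 1 + 2·f(i-1), f(0)=4. Closed form: (4+1)·2^6 - 1 = 319.

Answer: 319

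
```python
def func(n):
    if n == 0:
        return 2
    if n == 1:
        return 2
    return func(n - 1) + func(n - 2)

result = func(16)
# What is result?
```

Build up from base cases: func(0)=2, func(1)=2, func(2)=4, func(3)=6, func(4)=10, func(5)=16, func(6)=26, ..., func(16)=3194

Answer: 3194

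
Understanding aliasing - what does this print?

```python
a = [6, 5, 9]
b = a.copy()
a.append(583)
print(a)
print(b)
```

Key concept: list.copy() creates independent copy.
Step by step:
`a = [6, 5, 9]` → a = [6, 5, 9]
`b = a.copy()` → b = [6, 5, 9]
`a.append(583)` → a = [6, 5, 9, 583]
`print(a)` → prints [6, 5, 9, 583]
`print(b)` → prints [6, 5, 9]

Answer:
[6, 5, 9, 583]
[6, 5, 9]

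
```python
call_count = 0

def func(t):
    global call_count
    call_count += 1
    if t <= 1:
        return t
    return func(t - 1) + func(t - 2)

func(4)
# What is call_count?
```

Calls(t) = 1 + Calls(t-1) + Calls(t-2); Calls(0)=Calls(1)=1. For t=4 this gives 9.

Answer: 9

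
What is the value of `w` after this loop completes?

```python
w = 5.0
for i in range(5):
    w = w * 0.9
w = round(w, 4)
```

Exponential decay: 5.0 * 0.9^5
`w` takes the values: 5.0 → 4.5 → 4.05 → 3.645 → 3.2805 → 2.95245 → 2.9525

Answer: 2.9525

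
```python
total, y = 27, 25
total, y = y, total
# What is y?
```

Trace:
`total, y = 27, 25` → total = 27; y = 25
`total, y = y, total` → total = 25; y = 27
So y = 27

Answer: 27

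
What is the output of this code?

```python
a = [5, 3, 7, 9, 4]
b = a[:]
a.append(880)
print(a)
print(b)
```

Key concept: slice [:] creates copy.
Step by step:
`a = [5, 3, 7, 9, 4]` → a = [5, 3, 7, 9, 4]
`b = a[:]` → b = [5, 3, 7, 9, 4]
`a.append(880)` → a = [5, 3, 7, 9, 4, 880]
`print(a)` → prints [5, 3, 7, 9, 4, 880]
`print(b)` → prints [5, 3, 7, 9, 4]

Answer:
[5, 3, 7, 9, 4, 880]
[5, 3, 7, 9, 4]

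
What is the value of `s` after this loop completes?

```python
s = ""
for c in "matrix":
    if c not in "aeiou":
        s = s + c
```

Remove vowels from 'matrix'
`s` takes the values: "" → "m" → "mt" → "mtr" → "mtrx"

Answer: "mtrx"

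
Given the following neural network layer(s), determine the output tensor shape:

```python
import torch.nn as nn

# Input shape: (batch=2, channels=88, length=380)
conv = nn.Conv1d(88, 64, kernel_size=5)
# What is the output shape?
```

Input: (2, 88, 380) -> Output: (2, 64, 376)

Answer: (2, 64, 376)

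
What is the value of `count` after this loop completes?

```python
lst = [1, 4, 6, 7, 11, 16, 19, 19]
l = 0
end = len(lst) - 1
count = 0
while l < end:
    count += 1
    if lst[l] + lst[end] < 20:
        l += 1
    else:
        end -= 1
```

Steps to find pair summing to 20
`count` takes the values: 0 → 1 → 2 → 3 → 4 → 5 → 6 → 7

Answer: 7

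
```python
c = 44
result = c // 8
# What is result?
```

Trace:
`c = 44` → c = 44
`result = c // 8` → result = 5
So result = 5

Answer: 5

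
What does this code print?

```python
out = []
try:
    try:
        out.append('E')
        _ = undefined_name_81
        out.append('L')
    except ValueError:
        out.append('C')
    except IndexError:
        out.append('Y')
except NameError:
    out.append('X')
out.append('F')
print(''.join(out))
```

Execution trace: 'E' (try body) → 'X' (outer except NameError) → 'F' (after the try/except). Output: EXF

Answer: EXF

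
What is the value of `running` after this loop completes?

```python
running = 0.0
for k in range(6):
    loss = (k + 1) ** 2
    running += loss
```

Sum of squared losses 1² + 2² + ... + 6²
`running` takes the values: 0.0 → 1.0 → 5.0 → 14.0 → 30.0 → 55.0 → 91.0

Answer: 91.0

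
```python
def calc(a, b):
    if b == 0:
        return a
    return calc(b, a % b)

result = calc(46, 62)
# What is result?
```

calc(46, 62) -> calc(62, 46) -> calc(46, 16) -> calc(16, 14) -> calc(14, 2) -> calc(2, 0) -> 2

Answer: 2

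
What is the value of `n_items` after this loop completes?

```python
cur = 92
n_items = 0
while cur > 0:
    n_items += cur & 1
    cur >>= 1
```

Count set bits in 92 (binary: 0b1011100)
`n_items` takes the values: 0 → 1 → 2 → 3 → 4

Answer: 4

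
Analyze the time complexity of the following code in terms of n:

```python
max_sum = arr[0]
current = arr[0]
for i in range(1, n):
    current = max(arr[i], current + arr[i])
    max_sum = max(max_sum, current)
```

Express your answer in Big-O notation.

This is Kadane's algorithm for maximum subarray. Time complexity: O(n).

Answer: O(n)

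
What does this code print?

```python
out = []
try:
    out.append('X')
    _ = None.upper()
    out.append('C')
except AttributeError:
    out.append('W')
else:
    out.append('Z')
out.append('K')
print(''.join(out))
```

Execution trace: 'X' (try body) → 'W' (except AttributeError) → 'K' (after the try/except). Output: XWK

Answer: XWK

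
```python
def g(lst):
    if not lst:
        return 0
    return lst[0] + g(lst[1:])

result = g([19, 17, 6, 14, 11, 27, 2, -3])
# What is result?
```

19 + 17 + 6 + 14 + 11 + 27 + 2 + (-3) + 0 = 93

Answer: 93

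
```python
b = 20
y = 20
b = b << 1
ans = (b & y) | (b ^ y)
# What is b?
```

Trace:
`b = 20` → b = 20
`y = 20` → y = 20
`b = b << 1` → b = 40
`ans = (b & y) | (b ^ y)` → ans = 60
So b = 40

Answer: 40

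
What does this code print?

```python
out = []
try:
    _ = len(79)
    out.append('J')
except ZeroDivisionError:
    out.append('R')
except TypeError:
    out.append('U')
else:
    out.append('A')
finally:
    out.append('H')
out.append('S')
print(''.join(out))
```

Execution trace: 'U' (except TypeError) → 'H' (finally) → 'S' (after the try/except). Output: UHS

Answer: UHS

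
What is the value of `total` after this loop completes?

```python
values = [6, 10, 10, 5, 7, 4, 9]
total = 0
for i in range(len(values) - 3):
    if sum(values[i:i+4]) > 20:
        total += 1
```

Count windows with sum > 20
`total` takes the values: 0 → 1 → 2 → 3 → 4

Answer: 4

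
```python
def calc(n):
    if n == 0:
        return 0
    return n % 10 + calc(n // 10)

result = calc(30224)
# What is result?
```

Sum of digits of 30224: 4 + 2 + 2 + 0 + 3 = 11

Answer: 11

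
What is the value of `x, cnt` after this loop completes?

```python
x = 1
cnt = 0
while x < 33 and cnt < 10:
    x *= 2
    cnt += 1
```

Double until >= 33 or 10 iterations
`x, cnt` takes the values: (1, 0) → (2, 0) → (2, 1) → (4, 1) → (4, 2) → (8, 2) → (8, 3) → (16, 3) → (16, 4) → (32, 4) → (32, 5) → (64, 5) → (64, 6)

Answer: 64, 6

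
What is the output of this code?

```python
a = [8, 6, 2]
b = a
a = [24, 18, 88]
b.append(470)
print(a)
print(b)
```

Key concept: rebinding vs mutation: a is rebound to a new list, b still points at the original.
Step by step:
`a = [8, 6, 2]` → a = [8, 6, 2]
`b = a` → b = [8, 6, 2] (same object as a)
`a = [24, 18, 88]` → a = [24, 18, 88]
`b.append(470)` → b = [8, 6, 2, 470]
`print(a)` → prints [24, 18, 88]
`print(b)` → prints [8, 6, 2, 470]

Answer:
[24, 18, 88]
[8, 6, 2, 470]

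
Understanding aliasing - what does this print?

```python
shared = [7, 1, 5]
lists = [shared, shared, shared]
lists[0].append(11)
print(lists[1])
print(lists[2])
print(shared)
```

Key concept: list of same reference.
Step by step:
`shared = [7, 1, 5]` → shared = [7, 1, 5]
`lists = [shared, shared, shared]` → lists = [[7, 1, 5], [7, 1, 5], [7, 1, 5]]
`lists[0].append(11)` → shared = [7, 1, 5, 11]; lists = [[7, 1, 5, 11], [7, 1, 5, 11], [7, 1, 5, 11]]
`print(lists[1])` → prints [7, 1, 5, 11]
`print(lists[2])` → prints [7, 1, 5, 11]
`print(shared)` → prints [7, 1, 5, 11]

Answer:
[7, 1, 5, 11]
[7, 1, 5, 11]
[7, 1, 5, 11]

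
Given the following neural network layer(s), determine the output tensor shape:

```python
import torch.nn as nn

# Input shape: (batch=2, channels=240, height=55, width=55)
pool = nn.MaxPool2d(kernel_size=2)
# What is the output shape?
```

Input: (2, 240, 55, 55) -> Output: (2, 240, 27, 27)

Answer: (2, 240, 27, 27)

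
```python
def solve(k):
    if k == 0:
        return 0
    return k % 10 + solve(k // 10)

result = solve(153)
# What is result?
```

Sum of digits of 153: 3 + 5 + 1 = 9

Answer: 9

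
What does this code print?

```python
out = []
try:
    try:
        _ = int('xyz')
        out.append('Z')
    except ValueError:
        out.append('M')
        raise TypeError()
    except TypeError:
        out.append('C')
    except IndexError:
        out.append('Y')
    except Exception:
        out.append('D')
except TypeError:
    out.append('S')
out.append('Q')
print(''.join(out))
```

Execution trace: 'M' (inner except ValueError) → 'S' (outer except TypeError) → 'Q' (after the try/except). Output: MSQ

Answer: MSQ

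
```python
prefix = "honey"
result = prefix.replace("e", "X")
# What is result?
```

Trace:
`prefix = "honey"` → prefix = 'honey'
`result = prefix.replace("e", "X")` → result = 'honXy'
So result = 'honXy'

Answer: 'honXy'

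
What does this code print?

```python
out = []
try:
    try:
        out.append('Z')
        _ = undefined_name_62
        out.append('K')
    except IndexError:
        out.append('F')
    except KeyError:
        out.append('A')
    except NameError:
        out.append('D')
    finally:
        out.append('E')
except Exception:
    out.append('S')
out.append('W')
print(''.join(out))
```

Execution trace: 'Z' (inner try body) → 'D' (inner except NameError) → 'E' (inner finally) → 'W' (after the try/except). Output: ZDEW

Answer: ZDEW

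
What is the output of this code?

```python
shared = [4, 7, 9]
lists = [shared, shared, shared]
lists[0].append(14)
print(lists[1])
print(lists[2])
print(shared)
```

Key concept: list of same reference.
Step by step:
`shared = [4, 7, 9]` → shared = [4, 7, 9]
`lists = [shared, shared, shared]` → lists = [[4, 7, 9], [4, 7, 9], [4, 7, 9]]
`lists[0].append(14)` → shared = [4, 7, 9, 14]; lists = [[4, 7, 9, 14], [4, 7, 9, 14], [4, 7, 9, 14]]
`print(lists[1])` → prints [4, 7, 9, 14]
`print(lists[2])` → prints [4, 7, 9, 14]
`print(shared)` → prints [4, 7, 9, 14]

Answer:
[4, 7, 9, 14]
[4, 7, 9, 14]
[4, 7, 9, 14]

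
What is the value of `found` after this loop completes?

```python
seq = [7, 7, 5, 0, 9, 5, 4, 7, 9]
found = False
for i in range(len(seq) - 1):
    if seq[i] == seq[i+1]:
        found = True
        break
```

Check consecutive duplicates in [7, 7, 5, 0, 9, 5, 4, 7, 9]
`found` takes the values: False → True

Answer: True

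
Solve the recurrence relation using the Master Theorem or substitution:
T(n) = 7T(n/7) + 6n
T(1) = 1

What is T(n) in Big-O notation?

By Master Theorem: a=7, b=7, f(n)=6n. Since log_7(7) = 1 and f(n) = Θ(n^1), Case 2 applies. T(n) = O(n log n).

Answer: O(n log n)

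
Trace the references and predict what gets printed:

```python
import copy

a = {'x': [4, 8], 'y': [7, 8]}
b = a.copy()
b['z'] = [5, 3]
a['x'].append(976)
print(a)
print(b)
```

Key concept: shallow copy of dict with mutable values.
Step by step:
`a = {'x': [4, 8], 'y': [7, 8]}` → a = {'x': [4, 8], 'y': [7, 8]}
`b = a.copy()` → b = {'x': [4, 8], 'y': [7, 8]}
`b['z'] = [5, 3]` → b = {'x': [4, 8], 'y': [7, 8], 'z': [5, 3]}
`a['x'].append(976)` → a = {'x': [4, 8, 976], 'y': [7, 8]}; b = {'x': [4, 8, 976], 'y': [7, 8], 'z': [5, 3]}
`print(a)` → prints {'x': [4, 8, 976], 'y': [7, 8]}
`print(b)` → prints {'x': [4, 8, 976], 'y': [7, 8], 'z': [5, 3]}

Answer:
{'x': [4, 8, 976], 'y': [7, 8]}
{'x': [4, 8, 976], 'y': [7, 8], 'z': [5, 3]}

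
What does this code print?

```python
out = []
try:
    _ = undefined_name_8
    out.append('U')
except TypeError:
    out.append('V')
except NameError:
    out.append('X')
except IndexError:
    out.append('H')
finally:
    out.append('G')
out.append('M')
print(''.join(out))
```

Execution trace: 'X' (except NameError) → 'G' (finally) → 'M' (after the try/except). Output: XGM

Answer: XGM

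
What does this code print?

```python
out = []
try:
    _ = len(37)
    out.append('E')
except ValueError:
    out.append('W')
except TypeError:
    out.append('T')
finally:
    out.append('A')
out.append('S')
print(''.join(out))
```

Execution trace: 'T' (except TypeError) → 'A' (finally) → 'S' (after the try/except). Output: TAS

Answer: TAS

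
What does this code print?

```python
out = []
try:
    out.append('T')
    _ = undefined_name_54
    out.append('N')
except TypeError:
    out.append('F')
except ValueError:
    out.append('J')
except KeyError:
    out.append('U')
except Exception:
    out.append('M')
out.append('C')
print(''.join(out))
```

Execution trace: 'T' (try body) → 'M' (except Exception) → 'C' (after the try/except). Output: TMC

Answer: TMC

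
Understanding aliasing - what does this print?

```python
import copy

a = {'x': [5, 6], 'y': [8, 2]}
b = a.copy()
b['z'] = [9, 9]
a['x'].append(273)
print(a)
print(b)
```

Key concept: shallow copy of dict with mutable values.
Step by step:
`a = {'x': [5, 6], 'y': [8, 2]}` → a = {'x': [5, 6], 'y': [8, 2]}
`b = a.copy()` → b = {'x': [5, 6], 'y': [8, 2]}
`b['z'] = [9, 9]` → b = {'x': [5, 6], 'y': [8, 2], 'z': [9, 9]}
`a['x'].append(273)` → a = {'x': [5, 6, 273], 'y': [8, 2]}; b = {'x': [5, 6, 273], 'y': [8, 2], 'z': [9, 9]}
`print(a)` → prints {'x': [5, 6, 273], 'y': [8, 2]}
`print(b)` → prints {'x': [5, 6, 273], 'y': [8, 2], 'z': [9, 9]}

Answer:
{'x': [5, 6, 273], 'y': [8, 2]}
{'x': [5, 6, 273], 'y': [8, 2], 'z': [9, 9]}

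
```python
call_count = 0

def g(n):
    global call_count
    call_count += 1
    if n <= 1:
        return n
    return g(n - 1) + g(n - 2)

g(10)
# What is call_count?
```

Calls(n) = 1 + Calls(n-1) + Calls(n-2); Calls(0)=Calls(1)=1. For n=10 this gives 177.

Answer: 177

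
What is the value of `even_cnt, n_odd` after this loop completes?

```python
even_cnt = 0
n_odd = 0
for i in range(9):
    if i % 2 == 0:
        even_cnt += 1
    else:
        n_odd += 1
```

Count evens and odds in range(9)
`even_cnt, n_odd` takes the values: (0, 0) → (1, 0) → (1, 1) → (2, 1) → (2, 2) → (3, 2) → (3, 3) → (4, 3) → (4, 4) → (5, 4)

Answer: 5, 4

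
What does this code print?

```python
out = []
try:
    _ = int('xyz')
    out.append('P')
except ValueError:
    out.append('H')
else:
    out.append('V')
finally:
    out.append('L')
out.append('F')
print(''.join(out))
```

Execution trace: 'H' (except ValueError) → 'L' (finally) → 'F' (after the try/except). Output: HLF

Answer: HLF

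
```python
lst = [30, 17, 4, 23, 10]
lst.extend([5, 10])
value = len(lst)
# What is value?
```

Trace:
`lst = [30, 17, 4, 23, 10]` → lst = [30, 17, 4, 23, 10]
`lst.extend([5, 10])` → lst = [30, 17, 4, 23, 10, 5, 10]
`value = len(lst)` → value = 7
So value = 7

Answer: 7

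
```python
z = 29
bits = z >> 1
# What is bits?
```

Trace:
`z = 29` → z = 29
`bits = z >> 1` → bits = 14
So bits = 14

Answer: 14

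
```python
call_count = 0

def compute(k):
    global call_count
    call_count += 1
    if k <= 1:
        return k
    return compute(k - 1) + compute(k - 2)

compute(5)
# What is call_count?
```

Calls(k) = 1 + Calls(k-1) + Calls(k-2); Calls(0)=Calls(1)=1. For k=5 this gives 15.

Answer: 15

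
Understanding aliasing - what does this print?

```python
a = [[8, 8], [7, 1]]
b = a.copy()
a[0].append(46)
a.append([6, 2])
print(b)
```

Key concept: shallow copy with nested lists.
Step by step:
`a = [[8, 8], [7, 1]]` → a = [[8, 8], [7, 1]]
`b = a.copy()` → b = [[8, 8], [7, 1]]
`a[0].append(46)` → a = [[8, 8, 46], [7, 1]]; b = [[8, 8, 46], [7, 1]]
`a.append([6, 2])` → a = [[8, 8, 46], [7, 1], [6, 2]]
`print(b)` → prints [[8, 8, 46], [7, 1]]

Answer: [[8, 8, 46], [7, 1]]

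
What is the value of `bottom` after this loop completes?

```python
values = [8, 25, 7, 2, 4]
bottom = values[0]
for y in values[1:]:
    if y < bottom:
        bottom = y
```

Minimum of [8, 25, 7, 2, 4]
`bottom` takes the values: 8 → 7 → 2

Answer: 2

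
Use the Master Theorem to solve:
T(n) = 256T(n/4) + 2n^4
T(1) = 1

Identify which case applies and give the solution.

a=256, b=4, f(n)=2n^4. log_4(256) = 4. Since c=4 = 4, Case 2 applies: T(n) = Θ(n^log_b(a) · log n) = O(n^4 log n).

Answer: O(n^4 log n) - Case 2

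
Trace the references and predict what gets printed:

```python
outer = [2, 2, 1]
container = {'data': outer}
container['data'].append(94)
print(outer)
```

Key concept: dict holds reference to list.
Step by step:
`outer = [2, 2, 1]` → outer = [2, 2, 1]
`container = {'data': outer}` → container = {'data': [2, 2, 1]}
`container['data'].append(94)` → outer = [2, 2, 1, 94]; container = {'data': [2, 2, 1, 94]}
`print(outer)` → prints [2, 2, 1, 94]

Answer: [2, 2, 1, 94]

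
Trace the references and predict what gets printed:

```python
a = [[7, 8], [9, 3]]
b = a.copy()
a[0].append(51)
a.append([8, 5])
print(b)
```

Key concept: shallow copy with nested lists.
Step by step:
`a = [[7, 8], [9, 3]]` → a = [[7, 8], [9, 3]]
`b = a.copy()` → b = [[7, 8], [9, 3]]
`a[0].append(51)` → a = [[7, 8, 51], [9, 3]]; b = [[7, 8, 51], [9, 3]]
`a.append([8, 5])` → a = [[7, 8, 51], [9, 3], [8, 5]]
`print(b)` → prints [[7, 8, 51], [9, 3]]

Answer: [[7, 8, 51], [9, 3]]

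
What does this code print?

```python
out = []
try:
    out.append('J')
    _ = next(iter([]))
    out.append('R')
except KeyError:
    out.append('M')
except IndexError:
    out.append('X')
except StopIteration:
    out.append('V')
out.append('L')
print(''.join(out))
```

Execution trace: 'J' (try body) → 'V' (except StopIteration) → 'L' (after the try/except). Output: JVL

Answer: JVL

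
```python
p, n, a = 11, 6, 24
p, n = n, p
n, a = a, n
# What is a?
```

Trace:
`p, n, a = 11, 6, 24` → p = 11; n = 6; a = 24
`p, n = n, p` → p = 6; n = 11
`n, a = a, n` → n = 24; a = 11
So a = 11

Answer: 11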